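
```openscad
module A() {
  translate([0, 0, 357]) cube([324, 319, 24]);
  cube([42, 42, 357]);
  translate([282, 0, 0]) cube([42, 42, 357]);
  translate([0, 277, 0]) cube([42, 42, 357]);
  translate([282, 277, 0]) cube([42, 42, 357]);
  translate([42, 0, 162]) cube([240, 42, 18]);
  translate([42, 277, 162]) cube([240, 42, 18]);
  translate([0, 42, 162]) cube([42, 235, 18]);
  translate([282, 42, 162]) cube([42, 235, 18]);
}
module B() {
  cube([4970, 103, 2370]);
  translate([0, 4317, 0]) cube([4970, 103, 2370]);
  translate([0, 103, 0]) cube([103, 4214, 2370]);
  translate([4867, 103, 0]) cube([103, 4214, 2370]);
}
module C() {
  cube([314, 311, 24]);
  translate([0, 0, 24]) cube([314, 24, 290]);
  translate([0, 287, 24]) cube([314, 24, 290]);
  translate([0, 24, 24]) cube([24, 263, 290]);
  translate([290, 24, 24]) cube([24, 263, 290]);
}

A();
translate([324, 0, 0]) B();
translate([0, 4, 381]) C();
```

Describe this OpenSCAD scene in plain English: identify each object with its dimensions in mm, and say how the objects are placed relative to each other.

A is a four-legged stool. The seat is a 324×319×24 mm slab whose top surface is at z = 381 mm; four square legs, each 42×42 mm in cross-section, run from the floor (z = 0) to the underside of the seat, each flush with a corner of the seat. Four stretchers, 42 mm wide and 18 mm tall, connect adjacent legs with their undersides at z = 162 mm, each running between the inner faces of the legs it joins and aligned with the legs' outer faces on the other axis.

B is a box-shaped house frame (walls only): outside footprint 4970×4420 mm, wall height 2370 mm, wall thickness 103 mm. The two y-facing walls run the full x-width; the two x-facing walls fit between the inner faces of the y-facing walls.

C is an open-topped rectangular box: outside dimensions 314×311×314 mm, with a uniform wall and base thickness of 24 mm. The base is a full 314×311 slab on the floor; four walls sit on top of the base. The front and back walls (the −y and +y sides) span the full width; the two side walls fit between them.

The house frame is against the stool's +x side, with their −y faces flush. The open box is on top of the stool.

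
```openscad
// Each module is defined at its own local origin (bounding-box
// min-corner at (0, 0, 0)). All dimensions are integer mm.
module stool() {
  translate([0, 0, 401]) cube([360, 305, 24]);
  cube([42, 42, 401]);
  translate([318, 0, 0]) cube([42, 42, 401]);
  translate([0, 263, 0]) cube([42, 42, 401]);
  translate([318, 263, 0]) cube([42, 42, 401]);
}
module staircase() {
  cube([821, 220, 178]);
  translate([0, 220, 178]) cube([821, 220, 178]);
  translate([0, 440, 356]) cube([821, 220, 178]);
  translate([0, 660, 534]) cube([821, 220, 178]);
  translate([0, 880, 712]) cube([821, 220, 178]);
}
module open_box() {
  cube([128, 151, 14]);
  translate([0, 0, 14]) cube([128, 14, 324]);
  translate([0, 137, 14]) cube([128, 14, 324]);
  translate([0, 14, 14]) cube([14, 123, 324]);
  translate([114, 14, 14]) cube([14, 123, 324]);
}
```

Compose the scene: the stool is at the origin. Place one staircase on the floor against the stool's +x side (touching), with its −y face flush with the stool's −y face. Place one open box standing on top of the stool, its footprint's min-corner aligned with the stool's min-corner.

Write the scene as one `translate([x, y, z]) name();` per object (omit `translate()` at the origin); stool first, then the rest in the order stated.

stool();
translate([360, 0, 0]) staircase();
translate([0, 0, 425]) open_box();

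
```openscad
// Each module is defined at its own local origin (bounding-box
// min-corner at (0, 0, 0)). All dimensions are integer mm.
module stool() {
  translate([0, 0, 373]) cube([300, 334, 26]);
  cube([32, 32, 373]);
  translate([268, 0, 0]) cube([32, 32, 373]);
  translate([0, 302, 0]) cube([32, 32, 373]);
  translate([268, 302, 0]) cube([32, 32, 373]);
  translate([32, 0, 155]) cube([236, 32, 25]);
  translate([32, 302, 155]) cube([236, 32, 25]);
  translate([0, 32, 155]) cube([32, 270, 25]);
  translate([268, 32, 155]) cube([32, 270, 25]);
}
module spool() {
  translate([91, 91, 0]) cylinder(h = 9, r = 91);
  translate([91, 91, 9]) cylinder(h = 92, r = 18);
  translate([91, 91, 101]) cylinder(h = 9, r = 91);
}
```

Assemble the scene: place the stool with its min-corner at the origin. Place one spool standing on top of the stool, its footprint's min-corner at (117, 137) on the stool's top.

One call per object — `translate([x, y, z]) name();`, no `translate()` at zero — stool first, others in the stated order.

stool();
translate([117, 137, 399]) spool();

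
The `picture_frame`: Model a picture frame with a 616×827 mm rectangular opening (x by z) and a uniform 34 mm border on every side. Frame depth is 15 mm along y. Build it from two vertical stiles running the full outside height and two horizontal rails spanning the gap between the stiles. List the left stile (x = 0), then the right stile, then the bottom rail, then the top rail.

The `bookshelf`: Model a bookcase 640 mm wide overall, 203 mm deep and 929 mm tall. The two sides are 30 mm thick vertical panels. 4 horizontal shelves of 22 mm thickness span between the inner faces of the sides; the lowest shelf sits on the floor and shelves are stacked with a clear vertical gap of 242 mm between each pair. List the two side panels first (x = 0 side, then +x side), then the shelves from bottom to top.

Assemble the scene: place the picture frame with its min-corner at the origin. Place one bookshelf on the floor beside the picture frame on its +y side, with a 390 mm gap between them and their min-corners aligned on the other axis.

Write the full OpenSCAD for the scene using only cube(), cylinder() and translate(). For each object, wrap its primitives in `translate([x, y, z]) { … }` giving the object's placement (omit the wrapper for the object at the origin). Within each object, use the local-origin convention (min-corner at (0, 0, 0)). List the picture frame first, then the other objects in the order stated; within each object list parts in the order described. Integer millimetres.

cube([34, 15, 895]);
translate([650, 0, 0]) cube([34, 15, 895]);
translate([34, 0, 0]) cube([616, 15, 34]);
translate([34, 0, 861]) cube([616, 15, 34]);
translate([0, 405, 0]) {
  cube([30, 203, 929]);
  translate([610, 0, 0]) cube([30, 203, 929]);
  translate([30, 0, 0]) cube([580, 203, 22]);
  translate([30, 0, 264]) cube([580, 203, 22]);
  translate([30, 0, 528]) cube([580, 203, 22]);
  translate([30, 0, 792]) cube([580, 203, 22]);
}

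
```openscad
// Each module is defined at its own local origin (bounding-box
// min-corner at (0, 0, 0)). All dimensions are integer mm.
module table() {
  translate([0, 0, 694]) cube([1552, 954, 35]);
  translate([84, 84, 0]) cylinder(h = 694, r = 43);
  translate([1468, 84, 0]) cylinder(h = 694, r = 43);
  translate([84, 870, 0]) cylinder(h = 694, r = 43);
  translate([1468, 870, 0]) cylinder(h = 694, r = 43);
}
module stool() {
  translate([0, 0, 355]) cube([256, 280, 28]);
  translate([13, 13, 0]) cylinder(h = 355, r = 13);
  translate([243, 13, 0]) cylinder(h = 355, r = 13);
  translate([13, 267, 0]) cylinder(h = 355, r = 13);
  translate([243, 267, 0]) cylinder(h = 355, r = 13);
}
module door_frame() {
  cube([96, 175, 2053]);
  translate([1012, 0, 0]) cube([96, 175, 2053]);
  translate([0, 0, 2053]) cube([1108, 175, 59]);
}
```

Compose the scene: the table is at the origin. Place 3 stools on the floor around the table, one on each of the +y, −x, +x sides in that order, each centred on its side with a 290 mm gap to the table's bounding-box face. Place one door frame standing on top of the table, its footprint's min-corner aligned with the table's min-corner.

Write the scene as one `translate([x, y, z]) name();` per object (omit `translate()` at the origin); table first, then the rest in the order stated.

table();
translate([648, 1244, 0]) stool();
translate([-546, 337, 0]) stool();
translate([1842, 337, 0]) stool();
translate([0, 0, 729]) door_frame();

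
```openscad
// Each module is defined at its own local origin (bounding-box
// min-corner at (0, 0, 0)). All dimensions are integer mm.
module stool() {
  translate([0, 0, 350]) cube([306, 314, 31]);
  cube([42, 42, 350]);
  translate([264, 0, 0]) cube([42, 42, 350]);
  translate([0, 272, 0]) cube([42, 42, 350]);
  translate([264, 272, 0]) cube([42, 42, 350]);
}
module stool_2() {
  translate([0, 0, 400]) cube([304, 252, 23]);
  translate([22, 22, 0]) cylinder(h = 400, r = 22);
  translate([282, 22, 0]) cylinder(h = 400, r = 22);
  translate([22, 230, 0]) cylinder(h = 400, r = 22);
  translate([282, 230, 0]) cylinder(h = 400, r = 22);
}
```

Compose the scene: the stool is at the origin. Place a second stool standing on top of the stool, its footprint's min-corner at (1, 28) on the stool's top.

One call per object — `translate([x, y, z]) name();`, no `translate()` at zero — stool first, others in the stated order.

stool();
translate([1, 28, 381]) stool_2();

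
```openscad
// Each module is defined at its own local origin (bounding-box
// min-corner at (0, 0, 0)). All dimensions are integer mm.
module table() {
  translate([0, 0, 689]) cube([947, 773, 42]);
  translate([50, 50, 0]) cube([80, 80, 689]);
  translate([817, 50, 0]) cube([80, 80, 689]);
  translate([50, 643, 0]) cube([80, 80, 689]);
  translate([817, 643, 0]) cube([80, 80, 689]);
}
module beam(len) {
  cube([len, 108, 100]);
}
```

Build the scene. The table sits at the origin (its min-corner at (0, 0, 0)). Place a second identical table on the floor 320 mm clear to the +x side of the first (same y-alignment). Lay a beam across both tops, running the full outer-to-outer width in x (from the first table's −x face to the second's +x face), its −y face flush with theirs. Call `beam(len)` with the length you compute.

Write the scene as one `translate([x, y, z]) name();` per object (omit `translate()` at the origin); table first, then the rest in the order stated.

table();
translate([1267, 0, 0]) table();
translate([0, 0, 731]) beam(2214);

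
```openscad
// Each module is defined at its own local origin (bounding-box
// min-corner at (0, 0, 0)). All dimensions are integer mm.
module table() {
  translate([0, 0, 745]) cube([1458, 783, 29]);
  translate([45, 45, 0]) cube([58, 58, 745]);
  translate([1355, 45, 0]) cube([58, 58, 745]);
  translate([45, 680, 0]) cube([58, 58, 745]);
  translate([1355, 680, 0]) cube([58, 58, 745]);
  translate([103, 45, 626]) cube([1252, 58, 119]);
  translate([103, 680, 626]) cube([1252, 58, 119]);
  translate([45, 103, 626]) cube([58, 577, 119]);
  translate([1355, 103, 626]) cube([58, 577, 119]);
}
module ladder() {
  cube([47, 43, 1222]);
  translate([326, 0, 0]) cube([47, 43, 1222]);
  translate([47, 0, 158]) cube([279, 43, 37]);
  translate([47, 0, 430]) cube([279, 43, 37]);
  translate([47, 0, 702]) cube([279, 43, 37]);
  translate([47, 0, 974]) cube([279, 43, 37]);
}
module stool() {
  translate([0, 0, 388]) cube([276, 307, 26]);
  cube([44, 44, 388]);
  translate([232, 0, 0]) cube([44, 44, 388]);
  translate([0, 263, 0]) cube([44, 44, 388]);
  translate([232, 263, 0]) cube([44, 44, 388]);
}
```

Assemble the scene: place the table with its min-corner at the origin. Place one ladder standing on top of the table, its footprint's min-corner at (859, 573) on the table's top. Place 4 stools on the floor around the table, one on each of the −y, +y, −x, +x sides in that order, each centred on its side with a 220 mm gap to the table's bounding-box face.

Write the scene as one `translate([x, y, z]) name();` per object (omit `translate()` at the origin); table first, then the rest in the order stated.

table();
translate([859, 573, 774]) ladder();
translate([591, -527, 0]) stool();
translate([591, 1003, 0]) stool();
translate([-496, 238, 0]) stool();
translate([1678, 238, 0]) stool();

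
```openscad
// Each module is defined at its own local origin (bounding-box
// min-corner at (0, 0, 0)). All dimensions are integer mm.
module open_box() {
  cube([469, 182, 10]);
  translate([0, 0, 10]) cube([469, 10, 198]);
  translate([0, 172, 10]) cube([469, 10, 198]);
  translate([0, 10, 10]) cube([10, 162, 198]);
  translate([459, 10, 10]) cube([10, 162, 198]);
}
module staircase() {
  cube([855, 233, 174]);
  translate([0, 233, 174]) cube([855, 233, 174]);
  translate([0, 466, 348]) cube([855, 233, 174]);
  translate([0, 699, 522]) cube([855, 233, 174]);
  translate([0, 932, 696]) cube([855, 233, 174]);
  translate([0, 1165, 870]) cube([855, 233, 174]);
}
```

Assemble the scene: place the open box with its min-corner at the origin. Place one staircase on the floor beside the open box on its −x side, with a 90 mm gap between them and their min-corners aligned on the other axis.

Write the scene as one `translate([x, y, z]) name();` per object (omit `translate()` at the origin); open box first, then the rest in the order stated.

open_box();
translate([-945, 0, 0]) staircase();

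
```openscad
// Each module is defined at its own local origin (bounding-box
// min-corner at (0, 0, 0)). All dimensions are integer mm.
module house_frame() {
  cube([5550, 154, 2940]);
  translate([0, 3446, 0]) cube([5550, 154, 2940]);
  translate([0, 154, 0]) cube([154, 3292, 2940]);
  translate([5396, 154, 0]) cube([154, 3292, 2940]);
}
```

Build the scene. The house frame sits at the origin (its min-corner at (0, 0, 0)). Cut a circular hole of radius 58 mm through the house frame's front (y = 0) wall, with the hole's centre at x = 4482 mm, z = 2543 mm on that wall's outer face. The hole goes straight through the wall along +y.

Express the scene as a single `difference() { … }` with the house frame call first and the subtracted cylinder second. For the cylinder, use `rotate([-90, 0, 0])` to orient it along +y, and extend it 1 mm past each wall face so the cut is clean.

difference() {
  house_frame();
  translate([4482, -1, 2543]) rotate([-90, 0, 0]) cylinder(h = 156, r = 58);
}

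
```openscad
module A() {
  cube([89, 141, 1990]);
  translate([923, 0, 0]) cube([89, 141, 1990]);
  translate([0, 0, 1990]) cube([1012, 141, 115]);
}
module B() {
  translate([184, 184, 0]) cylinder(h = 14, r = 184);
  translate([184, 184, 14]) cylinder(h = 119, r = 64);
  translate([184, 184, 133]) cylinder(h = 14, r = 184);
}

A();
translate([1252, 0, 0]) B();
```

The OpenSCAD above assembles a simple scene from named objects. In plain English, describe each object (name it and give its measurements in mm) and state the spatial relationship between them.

A is a rectangular door frame: two vertical jambs of 89×141 mm section, 1990 mm tall, with a clear opening 834 mm wide between their inner faces. A header 115 mm tall and 141 mm deep lies on top of the jambs and spans the full outside width.

B is a spool: two coaxial disc flanges of radius 184 mm and thickness 14 mm, joined by a core cylinder of radius 64 mm and height 119 mm. The lower flange rests on z = 0 and the three cylinders share a vertical axis.

The spool is on the floor beside the door frame on its +x side.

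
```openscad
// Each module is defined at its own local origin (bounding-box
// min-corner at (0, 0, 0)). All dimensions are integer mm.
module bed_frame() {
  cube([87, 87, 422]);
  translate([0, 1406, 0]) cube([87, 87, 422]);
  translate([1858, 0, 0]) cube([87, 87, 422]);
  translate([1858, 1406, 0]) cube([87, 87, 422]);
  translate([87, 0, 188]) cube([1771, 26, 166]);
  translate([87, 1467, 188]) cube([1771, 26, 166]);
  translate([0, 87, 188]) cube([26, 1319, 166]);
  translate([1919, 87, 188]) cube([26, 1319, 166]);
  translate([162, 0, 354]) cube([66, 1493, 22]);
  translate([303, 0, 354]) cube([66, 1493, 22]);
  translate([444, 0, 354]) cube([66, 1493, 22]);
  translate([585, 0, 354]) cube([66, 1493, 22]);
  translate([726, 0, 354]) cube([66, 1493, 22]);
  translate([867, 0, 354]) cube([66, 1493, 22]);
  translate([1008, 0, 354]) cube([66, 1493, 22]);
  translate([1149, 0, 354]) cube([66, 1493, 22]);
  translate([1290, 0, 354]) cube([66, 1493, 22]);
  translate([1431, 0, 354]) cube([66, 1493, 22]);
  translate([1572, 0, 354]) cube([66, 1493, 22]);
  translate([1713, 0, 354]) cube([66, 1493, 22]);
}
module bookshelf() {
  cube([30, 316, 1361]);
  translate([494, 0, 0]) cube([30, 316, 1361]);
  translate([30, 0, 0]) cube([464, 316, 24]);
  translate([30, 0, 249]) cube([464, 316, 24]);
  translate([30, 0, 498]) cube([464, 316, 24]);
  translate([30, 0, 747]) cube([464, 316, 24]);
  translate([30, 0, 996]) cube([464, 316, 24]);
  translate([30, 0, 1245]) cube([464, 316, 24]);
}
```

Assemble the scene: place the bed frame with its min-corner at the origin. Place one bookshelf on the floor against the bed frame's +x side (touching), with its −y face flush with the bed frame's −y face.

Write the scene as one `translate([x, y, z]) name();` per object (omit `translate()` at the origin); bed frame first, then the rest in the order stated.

bed_frame();
translate([1945, 0, 0]) bookshelf();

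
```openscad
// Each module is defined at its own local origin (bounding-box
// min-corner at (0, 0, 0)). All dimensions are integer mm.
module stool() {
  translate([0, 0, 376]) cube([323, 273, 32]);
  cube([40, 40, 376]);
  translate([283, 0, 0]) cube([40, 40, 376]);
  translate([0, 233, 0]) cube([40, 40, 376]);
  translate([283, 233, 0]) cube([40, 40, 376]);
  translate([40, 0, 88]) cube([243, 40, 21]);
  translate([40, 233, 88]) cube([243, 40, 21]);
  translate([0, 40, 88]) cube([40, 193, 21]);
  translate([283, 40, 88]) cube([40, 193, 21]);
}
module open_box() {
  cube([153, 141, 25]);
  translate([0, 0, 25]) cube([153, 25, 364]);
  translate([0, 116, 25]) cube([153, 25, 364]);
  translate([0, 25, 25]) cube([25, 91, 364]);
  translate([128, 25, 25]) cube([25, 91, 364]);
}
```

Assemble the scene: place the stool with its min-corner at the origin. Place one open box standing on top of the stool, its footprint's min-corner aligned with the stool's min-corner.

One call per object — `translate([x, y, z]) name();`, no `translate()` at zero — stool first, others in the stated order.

stool();
translate([0, 0, 408]) open_box();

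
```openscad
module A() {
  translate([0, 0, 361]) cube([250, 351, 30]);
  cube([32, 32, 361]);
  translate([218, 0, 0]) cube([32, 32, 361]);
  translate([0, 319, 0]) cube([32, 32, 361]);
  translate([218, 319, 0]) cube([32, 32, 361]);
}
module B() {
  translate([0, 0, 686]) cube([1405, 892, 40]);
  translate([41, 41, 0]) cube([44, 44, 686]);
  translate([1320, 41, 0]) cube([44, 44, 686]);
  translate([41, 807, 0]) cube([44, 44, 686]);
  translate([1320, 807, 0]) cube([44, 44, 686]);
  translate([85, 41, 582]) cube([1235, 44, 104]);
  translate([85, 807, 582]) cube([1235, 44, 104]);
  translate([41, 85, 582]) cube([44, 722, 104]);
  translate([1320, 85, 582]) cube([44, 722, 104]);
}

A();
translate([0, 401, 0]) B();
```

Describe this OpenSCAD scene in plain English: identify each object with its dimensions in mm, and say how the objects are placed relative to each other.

A is a simple wooden stool: a rectangular seat 250 mm (x) by 351 mm (y), 30 mm thick, top face at z = 391 mm, on four square legs, each 32×32 mm in cross-section. The legs rest on z = 0, each flush with a corner of the seat.

B is a table with a 1405×892 mm rectangular top, 40 mm thick, top surface at z = 726 mm, supported by four 44×44 mm square legs, each inset 41 mm from the nearest pair of top edges, running from the floor. Four apron rails, 44 mm thick and 104 mm tall, run between adjacent legs with their top edges flush with the underside of the top and their outer faces flush with the legs' outer faces.

The table is on the floor beside the stool on its +y side.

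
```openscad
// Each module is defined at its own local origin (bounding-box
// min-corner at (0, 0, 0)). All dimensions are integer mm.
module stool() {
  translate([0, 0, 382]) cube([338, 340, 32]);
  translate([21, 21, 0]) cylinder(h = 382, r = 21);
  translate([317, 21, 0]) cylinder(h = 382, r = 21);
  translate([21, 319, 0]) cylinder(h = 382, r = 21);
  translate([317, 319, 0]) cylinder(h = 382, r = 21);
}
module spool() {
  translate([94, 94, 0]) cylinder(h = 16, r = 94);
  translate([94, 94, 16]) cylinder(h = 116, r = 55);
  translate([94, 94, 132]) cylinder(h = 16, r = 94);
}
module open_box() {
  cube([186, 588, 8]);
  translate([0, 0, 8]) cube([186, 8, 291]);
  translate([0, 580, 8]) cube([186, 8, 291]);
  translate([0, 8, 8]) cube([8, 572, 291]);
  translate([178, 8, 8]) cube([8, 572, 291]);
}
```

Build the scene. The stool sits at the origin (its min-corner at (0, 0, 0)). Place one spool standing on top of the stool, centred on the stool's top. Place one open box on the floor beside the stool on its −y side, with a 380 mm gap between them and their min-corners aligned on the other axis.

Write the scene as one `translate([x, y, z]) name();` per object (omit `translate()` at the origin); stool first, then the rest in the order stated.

stool();
translate([75, 76, 414]) spool();
translate([0, -968, 0]) open_box();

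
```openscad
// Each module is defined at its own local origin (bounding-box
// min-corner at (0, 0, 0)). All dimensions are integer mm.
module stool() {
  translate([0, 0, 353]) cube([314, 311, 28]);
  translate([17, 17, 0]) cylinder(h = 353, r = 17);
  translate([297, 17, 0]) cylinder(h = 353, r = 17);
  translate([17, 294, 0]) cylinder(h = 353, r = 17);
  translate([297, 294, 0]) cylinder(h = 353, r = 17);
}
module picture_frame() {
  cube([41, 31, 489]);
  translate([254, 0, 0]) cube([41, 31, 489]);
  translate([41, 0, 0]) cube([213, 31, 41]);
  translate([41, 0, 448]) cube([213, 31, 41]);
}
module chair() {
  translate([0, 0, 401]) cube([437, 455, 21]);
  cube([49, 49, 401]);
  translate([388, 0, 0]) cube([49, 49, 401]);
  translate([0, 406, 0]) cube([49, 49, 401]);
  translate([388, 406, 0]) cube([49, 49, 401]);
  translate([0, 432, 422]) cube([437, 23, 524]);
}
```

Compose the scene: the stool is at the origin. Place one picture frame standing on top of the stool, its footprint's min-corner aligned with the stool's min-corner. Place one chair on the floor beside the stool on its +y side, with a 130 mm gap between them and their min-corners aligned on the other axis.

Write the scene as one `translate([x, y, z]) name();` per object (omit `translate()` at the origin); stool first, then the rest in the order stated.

stool();
translate([0, 0, 381]) picture_frame();
translate([0, 441, 0]) chair();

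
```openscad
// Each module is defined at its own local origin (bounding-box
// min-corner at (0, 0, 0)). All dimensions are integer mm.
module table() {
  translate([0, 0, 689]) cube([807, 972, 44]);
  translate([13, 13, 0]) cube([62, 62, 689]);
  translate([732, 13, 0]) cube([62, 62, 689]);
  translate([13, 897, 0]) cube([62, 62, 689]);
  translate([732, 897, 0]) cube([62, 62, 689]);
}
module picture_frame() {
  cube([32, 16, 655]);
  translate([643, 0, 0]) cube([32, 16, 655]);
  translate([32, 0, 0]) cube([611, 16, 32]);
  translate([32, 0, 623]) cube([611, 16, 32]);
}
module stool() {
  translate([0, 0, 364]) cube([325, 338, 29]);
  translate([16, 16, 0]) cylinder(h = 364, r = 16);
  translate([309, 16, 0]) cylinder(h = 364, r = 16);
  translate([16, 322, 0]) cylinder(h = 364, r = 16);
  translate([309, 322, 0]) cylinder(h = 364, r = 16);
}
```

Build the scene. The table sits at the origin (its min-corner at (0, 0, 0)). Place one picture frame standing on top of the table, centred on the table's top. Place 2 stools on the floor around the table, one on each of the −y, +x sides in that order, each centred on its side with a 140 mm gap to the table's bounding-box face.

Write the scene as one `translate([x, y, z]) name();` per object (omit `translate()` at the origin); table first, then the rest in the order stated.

table();
translate([66, 478, 733]) picture_frame();
translate([241, -478, 0]) stool();
translate([947, 317, 0]) stool();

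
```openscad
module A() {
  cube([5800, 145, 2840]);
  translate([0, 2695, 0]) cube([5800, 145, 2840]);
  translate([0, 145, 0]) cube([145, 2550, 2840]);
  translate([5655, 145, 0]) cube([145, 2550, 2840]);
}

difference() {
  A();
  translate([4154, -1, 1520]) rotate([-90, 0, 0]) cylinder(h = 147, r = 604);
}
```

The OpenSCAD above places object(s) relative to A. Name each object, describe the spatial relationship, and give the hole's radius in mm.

A is a house frame. The house frame has a circular hole through its front wall. The hole's radius is 604 mm.

The subtracted cylinder has r = 604 mm.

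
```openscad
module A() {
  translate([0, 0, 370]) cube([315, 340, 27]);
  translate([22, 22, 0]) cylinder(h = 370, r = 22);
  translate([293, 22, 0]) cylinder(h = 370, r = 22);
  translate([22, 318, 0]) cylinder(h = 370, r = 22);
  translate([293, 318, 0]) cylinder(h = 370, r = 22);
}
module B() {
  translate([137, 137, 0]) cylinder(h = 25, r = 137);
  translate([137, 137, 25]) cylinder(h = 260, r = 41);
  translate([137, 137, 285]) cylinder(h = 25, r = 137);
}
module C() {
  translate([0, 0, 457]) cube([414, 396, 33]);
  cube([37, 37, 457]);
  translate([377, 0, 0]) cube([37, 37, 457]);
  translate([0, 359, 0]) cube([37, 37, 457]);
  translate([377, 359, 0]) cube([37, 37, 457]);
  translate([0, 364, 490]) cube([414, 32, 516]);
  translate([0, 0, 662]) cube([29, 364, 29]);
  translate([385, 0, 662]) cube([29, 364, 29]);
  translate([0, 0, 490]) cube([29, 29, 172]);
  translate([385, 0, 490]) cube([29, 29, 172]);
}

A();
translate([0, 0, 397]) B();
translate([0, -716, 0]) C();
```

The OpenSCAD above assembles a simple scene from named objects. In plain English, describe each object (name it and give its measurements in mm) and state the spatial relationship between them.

A is a four-legged stool. The seat is a 315×340×27 mm slab whose top surface is at z = 397 mm; four round legs, each 44 mm in diameter, run from the floor (z = 0) to the underside of the seat, each leg's axis is inset half a diameter from the nearest pair of seat edges (so the leg's bounding box is flush with the corner).

B is a spool: two coaxial disc flanges of radius 137 mm and thickness 25 mm, joined by a core cylinder of radius 41 mm and height 260 mm. The lower flange rests on z = 0 and the three cylinders share a vertical axis.

C is a chair. The seat is a 414×396×33 mm slab with its top at z = 490 mm, on four 37×37 mm corner legs (flush with the seat edges, standing on z = 0). A flat backrest 32 mm thick, 516 mm tall, spans the full seat width and rises from the seat top along its +y edge, rear face flush with the rear of the seat. Two armrests of 29×29 mm section run along each side from the seat's front edge to the front of the backrest, top faces 201 mm above the seat top and outer faces flush with the seat's x-edges; a 29×29 mm post under the front of each armrest stands on the seat at the front corner.

The spool is on top of the stool. The chair is on the floor beside the stool on its −y side.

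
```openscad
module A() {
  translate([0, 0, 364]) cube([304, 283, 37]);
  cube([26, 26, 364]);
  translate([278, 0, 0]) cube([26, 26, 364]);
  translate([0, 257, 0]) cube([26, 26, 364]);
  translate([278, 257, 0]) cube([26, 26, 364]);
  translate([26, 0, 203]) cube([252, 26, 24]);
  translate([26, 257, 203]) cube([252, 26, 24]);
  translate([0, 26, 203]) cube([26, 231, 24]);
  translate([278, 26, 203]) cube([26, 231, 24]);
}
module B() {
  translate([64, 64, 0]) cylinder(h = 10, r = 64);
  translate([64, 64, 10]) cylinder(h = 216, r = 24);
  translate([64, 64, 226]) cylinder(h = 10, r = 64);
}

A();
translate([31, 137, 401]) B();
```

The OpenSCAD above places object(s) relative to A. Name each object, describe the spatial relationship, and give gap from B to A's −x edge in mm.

A is a stool. B is a spool. The spool is on top of the stool. The gap from the spool to the stool's −x edge is 31 mm.

The spool's min-x is at 31; the stool's min-x is 0; gap = 31 mm.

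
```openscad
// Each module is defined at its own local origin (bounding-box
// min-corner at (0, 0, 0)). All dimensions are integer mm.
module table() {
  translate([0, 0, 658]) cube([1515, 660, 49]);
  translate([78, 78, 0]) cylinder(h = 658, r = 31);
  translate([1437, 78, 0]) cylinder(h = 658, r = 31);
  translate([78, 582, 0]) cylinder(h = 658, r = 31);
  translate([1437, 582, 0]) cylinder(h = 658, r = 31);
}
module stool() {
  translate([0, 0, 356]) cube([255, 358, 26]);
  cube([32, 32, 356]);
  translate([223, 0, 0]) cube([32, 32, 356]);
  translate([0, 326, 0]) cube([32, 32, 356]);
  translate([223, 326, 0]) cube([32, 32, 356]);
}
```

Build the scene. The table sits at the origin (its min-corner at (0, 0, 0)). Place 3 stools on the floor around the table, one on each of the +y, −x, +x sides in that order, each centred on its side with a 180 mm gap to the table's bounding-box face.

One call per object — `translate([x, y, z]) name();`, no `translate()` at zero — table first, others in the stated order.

table();
translate([630, 840, 0]) stool();
translate([-435, 151, 0]) stool();
translate([1695, 151, 0]) stool();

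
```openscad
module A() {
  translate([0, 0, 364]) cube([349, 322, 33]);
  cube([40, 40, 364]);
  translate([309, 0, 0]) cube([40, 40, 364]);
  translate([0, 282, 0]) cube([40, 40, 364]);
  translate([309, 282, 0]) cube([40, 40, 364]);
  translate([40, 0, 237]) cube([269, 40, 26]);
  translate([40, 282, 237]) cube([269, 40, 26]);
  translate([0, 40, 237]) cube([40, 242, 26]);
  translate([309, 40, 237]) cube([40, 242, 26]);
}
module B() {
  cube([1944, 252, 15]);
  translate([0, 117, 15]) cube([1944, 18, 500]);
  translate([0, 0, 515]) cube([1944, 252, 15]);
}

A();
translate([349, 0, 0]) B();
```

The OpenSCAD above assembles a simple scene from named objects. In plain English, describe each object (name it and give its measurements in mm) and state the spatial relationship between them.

A is a four-legged stool. The seat is a 349×322×33 mm slab whose top surface is at z = 397 mm; four square legs, each 40×40 mm in cross-section, run from the floor (z = 0) to the underside of the seat, each flush with a corner of the seat. Four stretchers, 40 mm wide and 26 mm tall, connect adjacent legs with their undersides at z = 237 mm, each running between the inner faces of the legs it joins and aligned with the legs' outer faces on the other axis.

B is an I-beam lying along x, 1944 mm long. Overall section height 530 mm. Two flanges 252 mm wide (y) and 15 mm thick, one on the floor and one at the top; a web 18 mm thick runs between them, centred on the flange width.

The I-beam is against the stool's +x side, with their −y faces flush.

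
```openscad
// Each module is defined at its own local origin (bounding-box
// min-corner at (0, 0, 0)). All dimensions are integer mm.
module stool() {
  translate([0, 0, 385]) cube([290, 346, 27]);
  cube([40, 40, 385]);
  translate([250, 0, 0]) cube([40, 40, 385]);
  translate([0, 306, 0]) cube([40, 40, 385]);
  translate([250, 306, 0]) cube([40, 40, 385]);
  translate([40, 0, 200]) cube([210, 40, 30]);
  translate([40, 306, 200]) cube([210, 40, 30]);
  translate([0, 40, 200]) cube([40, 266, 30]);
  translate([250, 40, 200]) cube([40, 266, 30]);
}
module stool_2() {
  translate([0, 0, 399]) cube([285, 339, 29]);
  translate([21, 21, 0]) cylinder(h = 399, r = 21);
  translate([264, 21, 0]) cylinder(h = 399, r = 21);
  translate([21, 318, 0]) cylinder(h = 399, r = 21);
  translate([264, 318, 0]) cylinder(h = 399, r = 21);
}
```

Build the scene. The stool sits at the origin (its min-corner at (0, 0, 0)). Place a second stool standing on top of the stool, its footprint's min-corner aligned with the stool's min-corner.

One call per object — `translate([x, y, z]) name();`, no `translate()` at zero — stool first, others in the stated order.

stool();
translate([0, 0, 412]) stool_2();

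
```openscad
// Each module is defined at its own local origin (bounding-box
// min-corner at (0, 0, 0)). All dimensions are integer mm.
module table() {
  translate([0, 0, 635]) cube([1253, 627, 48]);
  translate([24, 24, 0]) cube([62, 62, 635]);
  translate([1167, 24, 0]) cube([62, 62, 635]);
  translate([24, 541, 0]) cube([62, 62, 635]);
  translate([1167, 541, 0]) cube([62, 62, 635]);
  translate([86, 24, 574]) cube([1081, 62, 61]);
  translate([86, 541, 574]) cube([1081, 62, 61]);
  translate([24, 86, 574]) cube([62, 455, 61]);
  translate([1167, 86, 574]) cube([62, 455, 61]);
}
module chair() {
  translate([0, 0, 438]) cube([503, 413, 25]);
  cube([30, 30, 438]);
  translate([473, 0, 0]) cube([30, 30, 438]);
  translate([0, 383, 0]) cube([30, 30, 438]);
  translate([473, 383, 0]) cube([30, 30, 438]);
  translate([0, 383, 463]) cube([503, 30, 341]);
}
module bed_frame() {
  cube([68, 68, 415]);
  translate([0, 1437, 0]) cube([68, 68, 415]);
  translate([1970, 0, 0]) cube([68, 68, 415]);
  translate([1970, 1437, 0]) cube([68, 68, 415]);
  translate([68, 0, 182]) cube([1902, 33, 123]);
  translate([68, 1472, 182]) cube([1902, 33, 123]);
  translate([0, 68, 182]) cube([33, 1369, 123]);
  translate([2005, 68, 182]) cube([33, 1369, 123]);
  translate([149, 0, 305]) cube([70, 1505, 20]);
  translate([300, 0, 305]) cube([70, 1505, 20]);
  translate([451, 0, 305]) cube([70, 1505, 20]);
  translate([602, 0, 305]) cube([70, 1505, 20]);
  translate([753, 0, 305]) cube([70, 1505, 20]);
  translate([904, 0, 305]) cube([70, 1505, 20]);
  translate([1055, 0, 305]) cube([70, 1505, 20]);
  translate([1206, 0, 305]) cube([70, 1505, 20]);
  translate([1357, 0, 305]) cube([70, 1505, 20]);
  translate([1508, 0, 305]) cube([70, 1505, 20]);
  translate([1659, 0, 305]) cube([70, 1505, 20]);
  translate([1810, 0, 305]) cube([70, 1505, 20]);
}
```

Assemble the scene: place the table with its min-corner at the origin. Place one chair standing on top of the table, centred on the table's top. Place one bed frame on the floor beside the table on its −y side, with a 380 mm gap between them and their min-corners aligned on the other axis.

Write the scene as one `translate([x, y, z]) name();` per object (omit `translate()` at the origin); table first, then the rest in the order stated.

table();
translate([375, 107, 683]) chair();
translate([0, -1885, 0]) bed_frame();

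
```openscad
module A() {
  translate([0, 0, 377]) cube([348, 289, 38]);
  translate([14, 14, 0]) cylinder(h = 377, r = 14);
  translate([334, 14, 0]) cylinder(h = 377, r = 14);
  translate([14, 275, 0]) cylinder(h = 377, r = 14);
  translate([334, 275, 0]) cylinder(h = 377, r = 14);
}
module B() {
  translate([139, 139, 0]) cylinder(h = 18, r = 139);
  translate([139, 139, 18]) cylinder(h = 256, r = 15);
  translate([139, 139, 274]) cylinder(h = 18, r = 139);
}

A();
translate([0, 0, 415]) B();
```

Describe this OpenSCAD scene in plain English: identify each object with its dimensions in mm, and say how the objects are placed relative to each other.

A is a four-legged stool. The seat is 348×289 mm, 38 mm thick, top at z = 415 mm. It stands on four round legs, each 28 mm in diameter, from z = 0 to the seat underside, each leg's axis is inset half a diameter from the nearest pair of seat edges (so the leg's bounding box is flush with the corner).

B is a spool: two coaxial disc flanges of radius 139 mm and thickness 18 mm, joined by a core cylinder of radius 15 mm and height 256 mm. The lower flange rests on z = 0 and the three cylinders share a vertical axis.

The spool is on top of the stool.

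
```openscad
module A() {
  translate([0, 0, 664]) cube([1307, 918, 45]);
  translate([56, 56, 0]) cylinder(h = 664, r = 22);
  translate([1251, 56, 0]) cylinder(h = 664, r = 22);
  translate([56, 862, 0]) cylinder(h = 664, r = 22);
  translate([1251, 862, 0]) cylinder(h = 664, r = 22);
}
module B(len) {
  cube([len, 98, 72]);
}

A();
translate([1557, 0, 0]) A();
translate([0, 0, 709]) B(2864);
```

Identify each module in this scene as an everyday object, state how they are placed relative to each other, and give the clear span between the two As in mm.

A is a table. B is a beam. A beam spans the tops of two tables. The clear span between the two tables is 250 mm.

Second table starts at x = 1557; first ends at x = 1307; clear span = 1557 − 1307 = 250 mm.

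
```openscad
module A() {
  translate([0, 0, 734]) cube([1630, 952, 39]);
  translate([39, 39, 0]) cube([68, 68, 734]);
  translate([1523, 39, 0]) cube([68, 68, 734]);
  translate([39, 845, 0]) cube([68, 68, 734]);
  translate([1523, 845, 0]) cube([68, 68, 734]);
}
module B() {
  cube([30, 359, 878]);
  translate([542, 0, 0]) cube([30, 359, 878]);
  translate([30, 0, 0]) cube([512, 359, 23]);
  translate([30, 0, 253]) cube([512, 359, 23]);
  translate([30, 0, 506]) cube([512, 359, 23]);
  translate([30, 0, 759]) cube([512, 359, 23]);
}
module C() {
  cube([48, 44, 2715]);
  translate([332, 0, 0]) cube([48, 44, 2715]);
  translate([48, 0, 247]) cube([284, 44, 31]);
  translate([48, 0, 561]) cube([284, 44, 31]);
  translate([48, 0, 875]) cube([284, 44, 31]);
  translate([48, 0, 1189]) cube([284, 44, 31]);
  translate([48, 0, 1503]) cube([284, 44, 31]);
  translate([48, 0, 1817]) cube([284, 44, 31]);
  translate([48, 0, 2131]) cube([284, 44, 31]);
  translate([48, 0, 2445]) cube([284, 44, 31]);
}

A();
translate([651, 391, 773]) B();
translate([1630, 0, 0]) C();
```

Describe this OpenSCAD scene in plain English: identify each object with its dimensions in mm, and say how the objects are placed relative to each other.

A is a rectangular dining table. The top is 1630×952×39 mm with its upper surface at z = 773 mm. It stands on four 68×68 mm square legs, each inset 39 mm from the nearest pair of top edges, running from the floor to the underside of the top.

B is a bookshelf 572 mm wide overall, 359 mm deep and 878 mm tall. The two sides are 30 mm thick vertical panels. 4 horizontal shelves of 23 mm thickness span between the inner faces of the sides; the lowest shelf sits on the floor and shelves are stacked with a clear vertical gap of 230 mm between each pair.

C is a wooden ladder with two side rails of 48×44 mm section and 2715 mm height, set 380 mm apart overall. Between them run 8 rectangular rungs (44 mm deep, 31 mm thick), front faces flush with the rails' −y face. The bottom of the first rung is 247 mm above the floor and each subsequent rung is 314 mm higher than the one below.

The bookshelf is on top of the table. The ladder is against the table's +x side, with their −y faces flush.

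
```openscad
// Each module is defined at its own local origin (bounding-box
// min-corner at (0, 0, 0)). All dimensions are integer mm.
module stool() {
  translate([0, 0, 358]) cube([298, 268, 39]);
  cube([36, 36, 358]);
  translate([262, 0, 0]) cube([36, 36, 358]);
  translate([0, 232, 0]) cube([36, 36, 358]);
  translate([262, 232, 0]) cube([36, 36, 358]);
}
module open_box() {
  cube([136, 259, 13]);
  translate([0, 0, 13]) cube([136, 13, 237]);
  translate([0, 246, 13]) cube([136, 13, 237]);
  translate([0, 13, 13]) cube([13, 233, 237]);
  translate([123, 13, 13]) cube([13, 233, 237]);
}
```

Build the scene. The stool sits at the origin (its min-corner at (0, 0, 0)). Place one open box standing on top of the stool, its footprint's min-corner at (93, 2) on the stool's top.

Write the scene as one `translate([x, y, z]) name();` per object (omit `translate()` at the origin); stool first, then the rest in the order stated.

stool();
translate([93, 2, 397]) open_box();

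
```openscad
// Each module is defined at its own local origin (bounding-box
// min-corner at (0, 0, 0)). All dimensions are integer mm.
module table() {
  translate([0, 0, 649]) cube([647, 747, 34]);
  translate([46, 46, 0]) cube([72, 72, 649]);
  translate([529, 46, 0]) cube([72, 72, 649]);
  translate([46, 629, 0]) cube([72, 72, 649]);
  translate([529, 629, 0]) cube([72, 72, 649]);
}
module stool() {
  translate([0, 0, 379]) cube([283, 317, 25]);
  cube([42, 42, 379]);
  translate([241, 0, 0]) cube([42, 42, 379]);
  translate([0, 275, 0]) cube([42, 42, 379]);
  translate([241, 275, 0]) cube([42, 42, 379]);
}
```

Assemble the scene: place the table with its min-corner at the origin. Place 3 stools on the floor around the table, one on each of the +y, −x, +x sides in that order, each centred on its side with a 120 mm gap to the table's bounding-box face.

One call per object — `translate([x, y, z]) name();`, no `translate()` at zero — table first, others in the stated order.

table();
translate([182, 867, 0]) stool();
translate([-403, 215, 0]) stool();
translate([767, 215, 0]) stool();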